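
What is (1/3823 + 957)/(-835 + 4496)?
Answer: 3658612/13996003 ≈ 0.26140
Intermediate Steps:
(1/3823 + 957)/(-835 + 4496) = (1/3823 + 957)/3661 = (3658612/3823)*(1/3661) = 3658612/13996003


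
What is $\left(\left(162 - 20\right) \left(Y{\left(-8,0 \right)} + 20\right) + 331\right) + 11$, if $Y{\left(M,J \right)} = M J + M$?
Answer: $2046$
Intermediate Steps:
$Y{\left(M,J \right)} = M + J M$ ($Y{\left(M,J \right)} = J M + M = M + J M$)
$\left(\left(162 - 20\right) \left(Y{\left(-8,0 \right)} + 20\right) + 331\right) + 11 = \left(\left(162 - 20\right) \left(- 8 \left(1 + 0\right) + 20\right) + 331\right) + 11 = \left(142 \left(\left(-8\right) 1 + 20\right) + 331\right) + 11 = \left(142 \left(-8 + 20\right) + 331\right) + 11 = \left(142 \cdot 12 + 331\right) + 11 = \left(1704 + 331\right) + 11 = 2035 + 11 = 2046$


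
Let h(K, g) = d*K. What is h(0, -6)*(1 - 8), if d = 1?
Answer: 0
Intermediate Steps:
h(K, g) = K (h(K, g) = 1*K = K)
h(0, -6)*(1 - 8) = 0*(1 - 8) = 0*(-7) = 0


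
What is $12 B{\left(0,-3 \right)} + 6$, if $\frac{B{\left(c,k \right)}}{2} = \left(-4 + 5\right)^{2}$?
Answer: $30$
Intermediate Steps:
$B{\left(c,k \right)} = 2$ ($B{\left(c,k \right)} = 2 \left(-4 + 5\right)^{2} = 2 \cdot 1^{2} = 2 \cdot 1 = 2$)
$12 B{\left(0,-3 \right)} + 6 = 12 \cdot 2 + 6 = 24 + 6 = 30$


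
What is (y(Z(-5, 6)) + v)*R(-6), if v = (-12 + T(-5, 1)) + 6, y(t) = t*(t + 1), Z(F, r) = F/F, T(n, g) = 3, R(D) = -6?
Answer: 6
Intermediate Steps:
Z(F, r) = 1
y(t) = t*(1 + t)
v = -3 (v = (-12 + 3) + 6 = -9 + 6 = -3)
(y(Z(-5, 6)) + v)*R(-6) = (1*(1 + 1) - 3)*(-6) = (1*2 - 3)*(-6) = (2 - 3)*(-6) = -1*(-6) = 6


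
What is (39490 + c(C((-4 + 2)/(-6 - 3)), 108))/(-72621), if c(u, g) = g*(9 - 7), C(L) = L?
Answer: -39706/72621 ≈ -0.54676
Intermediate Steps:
c(u, g) = 2*g (c(u, g) = g*2 = 2*g)
(39490 + c(C((-4 + 2)/(-6 - 3)), 108))/(-72621) = (39490 + 2*108)/(-72621) = (39490 + 216)*(-1/72621) = 39706*(-1/72621) = -39706/72621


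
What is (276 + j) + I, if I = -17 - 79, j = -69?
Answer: 111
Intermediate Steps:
I = -96
(276 + j) + I = (276 - 69) - 96 = 207 - 96 = 111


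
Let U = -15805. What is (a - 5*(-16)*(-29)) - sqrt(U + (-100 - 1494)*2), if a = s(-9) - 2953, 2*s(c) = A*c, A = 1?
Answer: -10555/2 - I*sqrt(18993) ≈ -5277.5 - 137.82*I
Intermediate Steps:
s(c) = c/2 (s(c) = (1*c)/2 = c/2)
a = -5915/2 (a = (1/2)*(-9) - 2953 = -9/2 - 2953 = -5915/2 ≈ -2957.5)
(a - 5*(-16)*(-29)) - sqrt(U + (-100 - 1494)*2) = (-5915/2 - 5*(-16)*(-29)) - sqrt(-15805 + (-100 - 1494)*2) = (-5915/2 - (-80)*(-29)) - sqrt(-15805 - 1594*2) = (-5915/2 - 1*2320) - sqrt(-15805 - 3188) = (-5915/2 - 2320) - sqrt(-18993) = -10555/2 - I*sqrt(18993)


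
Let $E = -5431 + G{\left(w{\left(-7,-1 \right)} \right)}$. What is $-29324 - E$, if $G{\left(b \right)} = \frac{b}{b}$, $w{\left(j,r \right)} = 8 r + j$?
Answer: $-23894$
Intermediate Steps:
$w{\left(j,r \right)} = j + 8 r$
$G{\left(b \right)} = 1$
$E = -5430$ ($E = -5431 + 1 = -5430$)
$-29324 - E = -29324 - -5430 = -29324 + 5430 = -23894$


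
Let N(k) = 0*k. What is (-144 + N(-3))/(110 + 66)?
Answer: -9/11 ≈ -0.81818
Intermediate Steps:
N(k) = 0
(-144 + N(-3))/(110 + 66) = (-144 + 0)/(110 + 66) = -144/176 = (1/176)*(-144) = -9/11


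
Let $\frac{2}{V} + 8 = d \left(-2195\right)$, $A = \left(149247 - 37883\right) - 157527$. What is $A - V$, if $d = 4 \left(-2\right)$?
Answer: $- \frac{405126489}{8776} \approx -46163.0$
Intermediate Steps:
$d = -8$
$A = -46163$ ($A = 111364 - 157527 = -46163$)
$V = \frac{1}{8776}$ ($V = \frac{2}{-8 - -17560} = \frac{2}{-8 + 17560} = \frac{2}{17552} = 2 \cdot \frac{1}{17552} = \frac{1}{8776} \approx 0.00011395$)
$A - V = -46163 - \frac{1}{8776} = - \frac{405126489}{8776}$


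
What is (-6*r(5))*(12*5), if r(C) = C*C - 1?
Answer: -8640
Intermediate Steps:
r(C) = -1 + C² (r(C) = C² - 1 = -1 + C²)
(-6*r(5))*(12*5) = (-6*(-1 + 5²))*(12*5) = -6*(-1 + 25)*60 = -6*24*60 = -144*60 = -8640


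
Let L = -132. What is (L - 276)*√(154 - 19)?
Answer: -1224*√15 ≈ -4740.5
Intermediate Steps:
(L - 276)*√(154 - 19) = (-132 - 276)*√(154 - 19) = -1224*√15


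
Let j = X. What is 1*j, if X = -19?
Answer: -19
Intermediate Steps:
j = -19
1*j = 1*(-19) = -19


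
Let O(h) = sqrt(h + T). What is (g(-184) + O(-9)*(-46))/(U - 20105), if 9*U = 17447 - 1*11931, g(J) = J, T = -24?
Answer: 1656/175429 + 414*I*sqrt(33)/175429 ≈ 0.0094397 + 0.013557*I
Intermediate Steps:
U = 5516/9 (U = (17447 - 1*11931)/9 = (17447 - 11931)/9 = (1/9)*5516 = 5516/9 ≈ 612.89)
O(h) = sqrt(-24 + h) (O(h) = sqrt(h - 24) = sqrt(-24 + h))
(g(-184) + O(-9)*(-46))/(U - 20105) = (-184 + sqrt(-24 - 9)*(-46))/(5516/9 - 20105) = (-184 + sqrt(-33)*(-46))/(-175429/9) = (-184 + (I*sqrt(33))*(-46))*(-9/175429) = (-184 - 46*I*sqrt(33))*(-9/175429) = 1656/175429 + 414*I*sqrt(33)/175429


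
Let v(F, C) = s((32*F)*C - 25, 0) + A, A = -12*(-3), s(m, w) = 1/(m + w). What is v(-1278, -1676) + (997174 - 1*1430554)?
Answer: -29702121877823/68541671 ≈ -4.3334e+5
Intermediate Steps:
A = 36
v(F, C) = 36 + 1/(-25 + 32*C*F) (v(F, C) = 1/(((32*F)*C - 25) + 0) + 36 = 1/((32*C*F - 25) + 0) + 36 = 1/((-25 + 32*C*F) + 0) + 36 = 1/(-25 + 32*C*F) + 36 = 36 + 1/(-25 + 32*C*F))
v(-1278, -1676) + (997174 - 1*1430554) = (-899 + 1152*(-1676)*(-1278))/(-25 + 32*(-1676)*(-1278)) + (997174 - 1*1430554) = (-899 + 2467501056)/(-25 + 68541696) + (997174 - 1430554) = 2467500157/68541671 - 433380 = -29702121877823/68541671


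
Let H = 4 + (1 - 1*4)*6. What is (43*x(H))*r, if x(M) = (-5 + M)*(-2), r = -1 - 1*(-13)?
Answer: 19608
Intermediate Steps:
r = 12 (r = -1 + 13 = 12)
H = -14 (H = 4 + (1 - 4)*6 = 4 - 3*6 = 4 - 18 = -14)
x(M) = 10 - 2*M
(43*x(H))*r = (43*(10 - 2*(-14)))*12 = (43*(10 + 28))*12 = (43*38)*12 = 1634*12 = 19608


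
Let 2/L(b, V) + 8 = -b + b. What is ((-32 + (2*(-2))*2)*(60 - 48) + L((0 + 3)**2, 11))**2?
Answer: 3690241/16 ≈ 2.3064e+5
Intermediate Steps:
L(b, V) = -1/4 (L(b, V) = 2/(-8 + (-b + b)) = 2/(-8 + 0) = 2/(-8) = 2*(-1/8) = -1/4)
((-32 + (2*(-2))*2)*(60 - 48) + L((0 + 3)**2, 11))**2 = ((-32 + (2*(-2))*2)*(60 - 48) - 1/4)**2 = ((-32 - 4*2)*12 - 1/4)**2 = ((-32 - 8)*12 - 1/4)**2 = (-40*12 - 1/4)**2 = (-480 - 1/4)**2 = (-1921/4)**2 = 3690241/16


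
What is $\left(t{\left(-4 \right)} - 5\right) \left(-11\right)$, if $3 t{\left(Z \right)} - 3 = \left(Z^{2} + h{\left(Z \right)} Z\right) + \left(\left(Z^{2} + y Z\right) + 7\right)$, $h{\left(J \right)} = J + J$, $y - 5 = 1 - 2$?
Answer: $- \frac{473}{3} \approx -157.67$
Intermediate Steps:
$y = 4$ ($y = 5 + \left(1 - 2\right) = 5 - 1 = 4$)
$h{\left(J \right)} = 2 J$
$t{\left(Z \right)} = \frac{10}{3} + \frac{4 Z}{3} + \frac{4 Z^{2}}{3}$ ($t{\left(Z \right)} = 1 + \frac{\left(Z^{2} + 2 Z Z\right) + \left(\left(Z^{2} + 4 Z\right) + 7\right)}{3} = 1 + \frac{\left(Z^{2} + 2 Z^{2}\right) + \left(7 + Z^{2} + 4 Z\right)}{3} = 1 + \frac{3 Z^{2} + \left(7 + Z^{2} + 4 Z\right)}{3} = 1 + \frac{7 + 4 Z + 4 Z^{2}}{3} = 1 + \left(\frac{7}{3} + \frac{4 Z}{3} + \frac{4 Z^{2}}{3}\right) = \frac{10}{3} + \frac{4 Z}{3} + \frac{4 Z^{2}}{3}$)
$\left(t{\left(-4 \right)} - 5\right) \left(-11\right) = \left(\left(\frac{10}{3} + \frac{4}{3} \left(-4\right) + \frac{4 \left(-4\right)^{2}}{3}\right) - 5\right) \left(-11\right) = \left(\left(\frac{10}{3} - \frac{16}{3} + \frac{4}{3} \cdot 16\right) - 5\right) \left(-11\right) = \left(\left(\frac{10}{3} - \frac{16}{3} + \frac{64}{3}\right) - 5\right) \left(-11\right) = \left(\frac{58}{3} - 5\right) \left(-11\right) = \frac{43}{3} \left(-11\right) = - \frac{473}{3}$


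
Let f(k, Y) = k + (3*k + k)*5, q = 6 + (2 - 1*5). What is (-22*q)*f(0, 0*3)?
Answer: 0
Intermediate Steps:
q = 3 (q = 6 + (2 - 5) = 6 - 3 = 3)
f(k, Y) = 21*k (f(k, Y) = k + (4*k)*5 = k + 20*k = 21*k)
(-22*q)*f(0, 0*3) = (-22*3)*(21*0) = -66*0 = 0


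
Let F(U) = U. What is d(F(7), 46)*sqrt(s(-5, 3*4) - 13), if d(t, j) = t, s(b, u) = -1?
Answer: 7*I*sqrt(14) ≈ 26.192*I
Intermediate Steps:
d(F(7), 46)*sqrt(s(-5, 3*4) - 13) = 7*sqrt(-1 - 13) = 7*sqrt(-14) = 7*(I*sqrt(14)) = 7*I*sqrt(14)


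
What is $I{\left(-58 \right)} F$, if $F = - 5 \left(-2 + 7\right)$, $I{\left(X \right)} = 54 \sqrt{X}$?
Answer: $- 1350 i \sqrt{58} \approx - 10281.0 i$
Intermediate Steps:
$F = -25$ ($F = \left(-5\right) 5 = -25$)
$I{\left(-58 \right)} F = 54 \sqrt{-58} \left(-25\right) = 54 i \sqrt{58} \left(-25\right) = - 1350 i \sqrt{58}$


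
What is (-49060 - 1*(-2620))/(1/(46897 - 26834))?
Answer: -931725720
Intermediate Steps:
(-49060 - 1*(-2620))/(1/(46897 - 26834)) = (-49060 + 2620)/(1/20063) = -46440/1/20063 = -46440*20063 = -931725720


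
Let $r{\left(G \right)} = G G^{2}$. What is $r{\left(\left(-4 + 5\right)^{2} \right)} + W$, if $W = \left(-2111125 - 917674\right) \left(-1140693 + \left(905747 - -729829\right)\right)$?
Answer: $-1498901135516$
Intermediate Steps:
$r{\left(G \right)} = G^{3}$
$W = -1498901135517$ ($W = - 3028799 \left(-1140693 + \left(905747 + 729829\right)\right) = - 3028799 \left(-1140693 + 1635576\right) = \left(-3028799\right) 494883 = -1498901135517$)
$r{\left(\left(-4 + 5\right)^{2} \right)} + W = \left(\left(-4 + 5\right)^{2}\right)^{3} - 1498901135517 = \left(1^{2}\right)^{3} - 1498901135517 = 1^{3} - 1498901135517 = 1 - 1498901135517 = -1498901135516$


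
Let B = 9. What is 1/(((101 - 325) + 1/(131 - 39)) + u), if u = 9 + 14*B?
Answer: -92/8187 ≈ -0.011237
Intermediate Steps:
u = 135 (u = 9 + 14*9 = 9 + 126 = 135)
1/(((101 - 325) + 1/(131 - 39)) + u) = 1/(((101 - 325) + 1/(131 - 39)) + 135) = 1/((-224 + 1/92) + 135) = 1/(-20607/92 + 135) = 1/(-8187/92) = -92/8187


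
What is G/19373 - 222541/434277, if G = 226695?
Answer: 94137137722/8413248321 ≈ 11.189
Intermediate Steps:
G/19373 - 222541/434277 = 226695/19373 - 222541/434277 = 94137137722/8413248321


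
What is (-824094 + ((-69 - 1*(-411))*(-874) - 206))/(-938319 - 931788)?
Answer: 1123208/1870107 ≈ 0.60061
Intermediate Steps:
(-824094 + ((-69 - 1*(-411))*(-874) - 206))/(-938319 - 931788) = (-824094 + ((-69 + 411)*(-874) - 206))/(-1870107) = (-824094 + (342*(-874) - 206))*(-1/1870107) = (-824094 + (-298908 - 206))*(-1/1870107) = (-824094 - 299114)*(-1/1870107) = -1123208*(-1/1870107) = 1123208/1870107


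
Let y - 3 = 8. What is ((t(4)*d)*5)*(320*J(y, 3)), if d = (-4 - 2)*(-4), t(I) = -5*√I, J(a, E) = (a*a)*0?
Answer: 0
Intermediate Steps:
y = 11 (y = 3 + 8 = 11)
J(a, E) = 0 (J(a, E) = a²*0 = 0)
d = 24 (d = -6*(-4) = 24)
((t(4)*d)*5)*(320*J(y, 3)) = ((-5*√4*24)*5)*(320*0) = ((-5*2*24)*5)*0 = (-10*24*5)*0 = -240*5*0 = -1200*0 = 0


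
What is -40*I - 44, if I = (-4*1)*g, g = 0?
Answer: -44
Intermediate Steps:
I = 0 (I = -4*1*0 = -4*0 = 0)
-40*I - 44 = -40*0 - 44 = 0 - 44 = -44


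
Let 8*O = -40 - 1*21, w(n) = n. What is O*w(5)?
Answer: -305/8 ≈ -38.125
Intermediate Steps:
O = -61/8 (O = (-40 - 1*21)/8 = (-40 - 21)/8 = (⅛)*(-61) = -61/8 ≈ -7.6250)
O*w(5) = -61/8*5 = -305/8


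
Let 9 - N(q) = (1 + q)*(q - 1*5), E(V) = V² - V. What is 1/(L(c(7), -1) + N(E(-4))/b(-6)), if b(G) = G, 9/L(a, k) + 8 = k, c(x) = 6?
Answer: 1/50 ≈ 0.020000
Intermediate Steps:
L(a, k) = 9/(-8 + k)
N(q) = 9 - (1 + q)*(-5 + q) (N(q) = 9 - (1 + q)*(q - 1*5) = 9 - (1 + q)*(q - 5) = 9 - (1 + q)*(-5 + q))
1/(L(c(7), -1) + N(E(-4))/b(-6)) = 1/(9/(-8 - 1) + (14 - (-4*(-1 - 4))² + 4*(-4*(-1 - 4)))/(-6)) = 1/(9/(-9) + (14 - (-4*(-5))² + 4*(-4*(-5)))*(-⅙)) = 1/(9*(-⅑) + (14 - 1*20² + 4*20)*(-⅙)) = 1/(-1 + (14 - 1*400 + 80)*(-⅙)) = 1/(-1 + (14 - 400 + 80)*(-⅙)) = 1/(-1 - 306*(-⅙)) = 1/(-1 + 51) = 1/50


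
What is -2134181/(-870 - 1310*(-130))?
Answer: -2134181/169430 ≈ -12.596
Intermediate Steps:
-2134181/(-870 - 1310*(-130)) = -2134181/(-870 + 170300) = -2134181/169430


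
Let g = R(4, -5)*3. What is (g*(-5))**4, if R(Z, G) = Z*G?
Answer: 8100000000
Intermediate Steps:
R(Z, G) = G*Z
g = -60 (g = -5*4*3 = -20*3 = -60)
(g*(-5))**4 = (-60*(-5))**4 = 300**4 = 8100000000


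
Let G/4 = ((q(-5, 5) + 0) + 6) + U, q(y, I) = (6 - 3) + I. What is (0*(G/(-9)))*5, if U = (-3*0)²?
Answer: 0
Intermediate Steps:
q(y, I) = 3 + I
U = 0 (U = 0² = 0)
G = 56 (G = 4*((((3 + 5) + 0) + 6) + 0) = 4*(((8 + 0) + 6) + 0) = 4*((8 + 6) + 0) = 4*(14 + 0) = 4*14 = 56)
(0*(G/(-9)))*5 = (0*(56/(-9)))*5 = (0*(56*(-⅑)))*5 = (0*(-56/9))*5 = 0*5 = 0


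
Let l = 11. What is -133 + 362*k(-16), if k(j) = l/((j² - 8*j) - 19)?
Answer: -44563/365 ≈ -122.09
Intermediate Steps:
k(j) = 11/(-19 + j² - 8*j) (k(j) = 11/((j² - 8*j) - 19) = 11/(-19 + j² - 8*j))
-133 + 362*k(-16) = -133 + 362*(11/(-19 + (-16)² - 8*(-16))) = -133 + 362*(11/(-19 + 256 + 128)) = -133 + 362*(11/365) = -133 + 3982/365 = -44563/365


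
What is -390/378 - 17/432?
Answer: -3239/3024 ≈ -1.0711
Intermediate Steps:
-390/378 - 17/432 = -390*1/378 - 17*1/432 = -65/63 - 17/432 = -3239/3024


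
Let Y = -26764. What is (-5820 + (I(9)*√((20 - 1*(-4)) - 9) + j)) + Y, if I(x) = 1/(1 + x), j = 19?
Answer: -32565 + √15/10 ≈ -32565.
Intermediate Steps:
(-5820 + (I(9)*√((20 - 1*(-4)) - 9) + j)) + Y = (-5820 + (√((20 - 1*(-4)) - 9)/(1 + 9) + 19)) - 26764 = (-5820 + (√((20 + 4) - 9)/10 + 19)) - 26764 = (-5820 + (√(24 - 9)/10 + 19)) - 26764 = (-5820 + (√15/10 + 19)) - 26764 = (-5820 + (19 + √15/10)) - 26764 = (-5801 + √15/10) - 26764 = -32565 + √15/10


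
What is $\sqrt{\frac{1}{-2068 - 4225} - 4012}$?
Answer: $\frac{i \sqrt{158882624481}}{6293} \approx 63.34 i$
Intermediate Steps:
$\sqrt{\frac{1}{-2068 - 4225} - 4012} = \sqrt{\frac{1}{-6293} - 4012} = \sqrt{- \frac{1}{6293} - 4012} = \sqrt{- \frac{25247517}{6293}} = \frac{i \sqrt{158882624481}}{6293}$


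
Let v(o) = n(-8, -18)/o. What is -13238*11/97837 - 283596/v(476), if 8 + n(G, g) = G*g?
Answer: -97111782100/97837 ≈ -9.9259e+5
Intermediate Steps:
n(G, g) = -8 + G*g
v(o) = 136/o (v(o) = (-8 - 8*(-18))/o = (-8 + 144)/o = 136/o)
-13238*11/97837 - 283596/v(476) = -13238*11/97837 - 283596/(136/476) = -145618*1/97837 - 283596/(136*(1/476)) = -145618/97837 - 283596/2/7 = -145618/97837 - 283596*7/2 = -145618/97837 - 992586 = -97111782100/97837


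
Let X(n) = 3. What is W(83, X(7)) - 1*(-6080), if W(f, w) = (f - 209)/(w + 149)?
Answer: 462017/76 ≈ 6079.2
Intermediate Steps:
W(f, w) = (-209 + f)/(149 + w)
W(83, X(7)) - 1*(-6080) = (-209 + 83)/(149 + 3) - 1*(-6080) = -126/152 + 6080 = (1/152)*(-126) + 6080 = -63/76 + 6080 = 462017/76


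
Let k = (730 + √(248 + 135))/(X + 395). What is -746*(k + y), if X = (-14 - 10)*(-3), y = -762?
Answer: 264922504/467 - 746*√383/467 ≈ 5.6726e+5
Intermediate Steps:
X = 72 (X = -24*(-3) = 72)
k = 730/467 + √383/467 (k = (730 + √(248 + 135))/(72 + 395) = (730 + √383)/467 = (730 + √383)*(1/467) = 730/467 + √383/467 ≈ 1.6051)
-746*(k + y) = -746*((730/467 + √383/467) - 762) = -746*(-355124/467 + √383/467) = 264922504/467 - 746*√383/467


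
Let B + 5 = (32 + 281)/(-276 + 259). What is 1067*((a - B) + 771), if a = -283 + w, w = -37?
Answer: 8605355/17 ≈ 5.0620e+5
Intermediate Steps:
a = -320 (a = -283 - 37 = -320)
B = -398/17 (B = -5 + (32 + 281)/(-276 + 259) = -5 + 313/(-17) = -5 + 313*(-1/17) = -5 - 313/17 = -398/17 ≈ -23.412)
1067*((a - B) + 771) = 1067*((-320 - 1*(-398/17)) + 771) = 1067*((-320 + 398/17) + 771) = 1067*(-5042/17 + 771) = 1067*(8065/17) = 8605355/17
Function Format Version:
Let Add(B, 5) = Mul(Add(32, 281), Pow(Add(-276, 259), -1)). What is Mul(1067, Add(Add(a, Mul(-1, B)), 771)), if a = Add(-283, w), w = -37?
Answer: Rational(8605355, 17) ≈ 5.0620e+5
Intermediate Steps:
a = -320 (a = Add(-283, -37) = -320)
B = Rational(-398, 17) (B = Add(-5, Mul(Add(32, 281), Pow(Add(-276, 259), -1))) = Add(-5, Mul(313, Pow(-17, -1))) = Add(-5, Mul(313, Rational(-1, 17))) = Add(-5, Rational(-313, 17)) = Rational(-398, 17) ≈ -23.412)
Mul(1067, Add(Add(a, Mul(-1, B)), 771)) = Mul(1067, Add(Add(-320, Mul(-1, Rational(-398, 17))), 771)) = Mul(1067, Add(Add(-320, Rational(398, 17)), 771)) = Mul(1067, Add(Rational(-5042, 17), 771)) = Mul(1067, Rational(8065, 17)) = Rational(8605355, 17)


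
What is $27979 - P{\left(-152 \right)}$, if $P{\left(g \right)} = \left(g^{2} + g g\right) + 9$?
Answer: $-18238$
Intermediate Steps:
$P{\left(g \right)} = 9 + 2 g^{2}$ ($P{\left(g \right)} = \left(g^{2} + g^{2}\right) + 9 = 2 g^{2} + 9 = 9 + 2 g^{2}$)
$27979 - P{\left(-152 \right)} = 27979 - \left(9 + 2 \left(-152\right)^{2}\right) = 27979 - \left(9 + 2 \cdot 23104\right) = 27979 - \left(9 + 46208\right) = 27979 - 46217 = -18238$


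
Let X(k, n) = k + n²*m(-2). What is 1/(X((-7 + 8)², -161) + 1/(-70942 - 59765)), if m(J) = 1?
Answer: 130707/3388186853 ≈ 3.8577e-5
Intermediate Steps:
X(k, n) = k + n² (X(k, n) = k + n²*1 = k + n²)
1/(X((-7 + 8)², -161) + 1/(-70942 - 59765)) = 1/(((-7 + 8)² + (-161)²) + 1/(-70942 - 59765)) = 1/((1² + 25921) + 1/(-130707)) = 1/((1 + 25921) - 1/130707) = 1/(25922 - 1/130707) = 1/(3388186853/130707) = 130707/3388186853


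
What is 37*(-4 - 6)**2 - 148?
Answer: 3552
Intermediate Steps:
37*(-4 - 6)**2 - 148 = 37*(-10)**2 - 148 = 37*100 - 148 = 3700 - 148 = 3552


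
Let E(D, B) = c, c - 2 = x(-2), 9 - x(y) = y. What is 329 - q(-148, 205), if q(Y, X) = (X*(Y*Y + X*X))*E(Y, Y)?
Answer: -170370456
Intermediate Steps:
x(y) = 9 - y
c = 13 (c = 2 + (9 - 1*(-2)) = 2 + (9 + 2) = 2 + 11 = 13)
E(D, B) = 13
q(Y, X) = 13*X*(X² + Y²) (q(Y, X) = (X*(Y*Y + X*X))*13 = (X*(Y² + X²))*13 = (X*(X² + Y²))*13 = 13*X*(X² + Y²))
329 - q(-148, 205) = 329 - 13*205*(205² + (-148)²) = 329 - 13*205*(42025 + 21904) = 329 - 13*205*63929 = 329 - 1*170370785 = 329 - 170370785 = -170370456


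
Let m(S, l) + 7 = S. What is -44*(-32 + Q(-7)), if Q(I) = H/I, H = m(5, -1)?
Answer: 9768/7 ≈ 1395.4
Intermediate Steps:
m(S, l) = -7 + S
H = -2 (H = -7 + 5 = -2)
Q(I) = -2/I
-44*(-32 + Q(-7)) = -44*(-32 - 2/(-7)) = -44*(-32 - 2*(-⅐)) = -44*(-32 + 2/7) = -44*(-222/7) = 9768/7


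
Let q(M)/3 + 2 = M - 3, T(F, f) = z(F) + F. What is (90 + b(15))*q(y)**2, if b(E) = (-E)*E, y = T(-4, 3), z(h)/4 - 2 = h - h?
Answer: -1215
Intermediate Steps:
z(h) = 8 (z(h) = 8 + 4*(h - h) = 8 + 4*0 = 8 + 0 = 8)
T(F, f) = 8 + F
y = 4 (y = 8 - 4 = 4)
b(E) = -E**2
q(M) = -15 + 3*M (q(M) = -6 + 3*(M - 3) = -6 + 3*(-3 + M) = -6 + (-9 + 3*M) = -15 + 3*M)
(90 + b(15))*q(y)**2 = (90 - 1*15**2)*(-15 + 3*4)**2 = (90 - 1*225)*(-15 + 12)**2 = (90 - 225)*(-3)**2 = -135*9 = -1215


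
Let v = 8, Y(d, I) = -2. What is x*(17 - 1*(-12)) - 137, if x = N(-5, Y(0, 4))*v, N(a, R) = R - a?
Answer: 559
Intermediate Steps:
x = 24 (x = (-2 - 1*(-5))*8 = (-2 + 5)*8 = 3*8 = 24)
x*(17 - 1*(-12)) - 137 = 24*(17 - 1*(-12)) - 137 = 24*(17 + 12) - 137 = 24*29 - 137 = 696 - 137 = 559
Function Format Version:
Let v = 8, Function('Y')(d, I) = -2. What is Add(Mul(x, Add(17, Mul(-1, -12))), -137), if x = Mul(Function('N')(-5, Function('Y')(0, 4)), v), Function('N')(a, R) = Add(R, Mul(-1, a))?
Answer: 559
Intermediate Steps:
x = 24 (x = Mul(Add(-2, Mul(-1, -5)), 8) = Mul(Add(-2, 5), 8) = Mul(3, 8) = 24)
Add(Mul(x, Add(17, Mul(-1, -12))), -137) = Add(Mul(24, Add(17, Mul(-1, -12))), -137) = Add(Mul(24, Add(17, 12)), -137) = Add(Mul(24, 29), -137) = Add(696, -137) = 559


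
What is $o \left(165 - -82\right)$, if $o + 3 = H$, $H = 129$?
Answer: $31122$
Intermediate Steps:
$o = 126$ ($o = -3 + 129 = 126$)
$o \left(165 - -82\right) = 126 \left(165 - -82\right) = 126 \left(165 + 82\right) = 126 \cdot 247 = 31122$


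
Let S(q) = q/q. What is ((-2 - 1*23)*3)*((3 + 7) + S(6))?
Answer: -825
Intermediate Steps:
S(q) = 1
((-2 - 1*23)*3)*((3 + 7) + S(6)) = ((-2 - 1*23)*3)*((3 + 7) + 1) = ((-2 - 23)*3)*(10 + 1) = -25*3*11 = -75*11 = -825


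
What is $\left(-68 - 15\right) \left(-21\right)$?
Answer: $1743$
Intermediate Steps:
$\left(-68 - 15\right) \left(-21\right) = \left(-83\right) \left(-21\right) = 1743$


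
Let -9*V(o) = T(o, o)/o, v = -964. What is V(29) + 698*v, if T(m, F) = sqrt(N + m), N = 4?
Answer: -672872 - sqrt(33)/261 ≈ -6.7287e+5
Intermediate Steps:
T(m, F) = sqrt(4 + m)
V(o) = -sqrt(4 + o)/(9*o)
V(29) + 698*v = -1/9*sqrt(4 + 29)/29 + 698*(-964) = -1/9*1/29*sqrt(33) - 672872 = -sqrt(33)/261 - 672872 = -672872 - sqrt(33)/261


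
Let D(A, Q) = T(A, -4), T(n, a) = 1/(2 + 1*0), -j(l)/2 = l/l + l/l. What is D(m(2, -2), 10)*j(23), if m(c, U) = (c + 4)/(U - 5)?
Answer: -2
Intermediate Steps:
m(c, U) = (4 + c)/(-5 + U)
j(l) = -4 (j(l) = -2*(l/l + l/l) = -2*(1 + 1) = -2*2 = -4)
T(n, a) = 1/2 (T(n, a) = 1/(2 + 0) = 1/2)
D(A, Q) = 1/2
D(m(2, -2), 10)*j(23) = (1/2)*(-4) = -2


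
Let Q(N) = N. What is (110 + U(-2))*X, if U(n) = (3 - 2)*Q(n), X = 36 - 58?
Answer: -2376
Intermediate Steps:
X = -22
U(n) = n (U(n) = (3 - 2)*n = 1*n = n)
(110 + U(-2))*X = (110 - 2)*(-22) = 108*(-22) = -2376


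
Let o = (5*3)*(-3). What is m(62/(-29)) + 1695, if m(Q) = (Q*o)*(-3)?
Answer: 40785/29 ≈ 1406.4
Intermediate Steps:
o = -45 (o = 15*(-3) = -45)
m(Q) = 135*Q (m(Q) = (Q*(-45))*(-3) = -45*Q*(-3) = 135*Q)
m(62/(-29)) + 1695 = 135*(62/(-29)) + 1695 = 135*(62*(-1/29)) + 1695 = 135*(-62/29) + 1695 = -8370/29 + 1695 = 40785/29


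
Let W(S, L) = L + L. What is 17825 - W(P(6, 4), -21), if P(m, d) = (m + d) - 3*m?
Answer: 17867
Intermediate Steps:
P(m, d) = d - 2*m (P(m, d) = (d + m) - 3*m = d - 2*m)
W(S, L) = 2*L
17825 - W(P(6, 4), -21) = 17825 - 2*(-21) = 17825 - 1*(-42) = 17825 + 42 = 17867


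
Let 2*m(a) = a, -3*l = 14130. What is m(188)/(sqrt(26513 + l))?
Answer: 94*sqrt(21803)/21803 ≈ 0.63660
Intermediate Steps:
l = -4710 (l = -1/3*14130 = -4710)
m(a) = a/2
m(188)/(sqrt(26513 + l)) = ((1/2)*188)/(sqrt(26513 - 4710)) = 94/(sqrt(21803)) = 94*(sqrt(21803)/21803) = 94*sqrt(21803)/21803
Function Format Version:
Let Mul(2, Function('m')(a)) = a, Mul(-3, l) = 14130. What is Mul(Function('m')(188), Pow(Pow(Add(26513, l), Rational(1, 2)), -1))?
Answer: Mul(Rational(94, 21803), Pow(21803, Rational(1, 2))) ≈ 0.63660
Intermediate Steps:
l = -4710 (l = Mul(Rational(-1, 3), 14130) = -4710)
Function('m')(a) = Mul(Rational(1, 2), a)
Mul(Function('m')(188), Pow(Pow(Add(26513, l), Rational(1, 2)), -1)) = Mul(Mul(Rational(1, 2), 188), Pow(Pow(Add(26513, -4710), Rational(1, 2)), -1)) = Mul(94, Pow(Pow(21803, Rational(1, 2)), -1)) = Mul(94, Mul(Rational(1, 21803), Pow(21803, Rational(1, 2)))) = Mul(Rational(94, 21803), Pow(21803, Rational(1, 2)))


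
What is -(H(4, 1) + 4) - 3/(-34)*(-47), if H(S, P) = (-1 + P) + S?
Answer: -413/34 ≈ -12.147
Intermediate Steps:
H(S, P) = -1 + P + S
-(H(4, 1) + 4) - 3/(-34)*(-47) = -((-1 + 1 + 4) + 4) - 3/(-34)*(-47) = -(4 + 4) - 3*(-1/34)*(-47) = -1*8 + (3/34)*(-47) = -8 - 141/34 = -413/34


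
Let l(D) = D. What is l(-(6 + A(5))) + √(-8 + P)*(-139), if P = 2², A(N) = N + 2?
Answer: -13 - 278*I ≈ -13.0 - 278.0*I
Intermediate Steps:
A(N) = 2 + N
P = 4
l(-(6 + A(5))) + √(-8 + P)*(-139) = -(6 + (2 + 5)) + √(-8 + 4)*(-139) = -(6 + 7) + √(-4)*(-139) = -1*13 + (2*I)*(-139) = -13 - 278*I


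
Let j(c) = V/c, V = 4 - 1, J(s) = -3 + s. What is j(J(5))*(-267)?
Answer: -801/2 ≈ -400.50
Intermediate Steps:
V = 3
j(c) = 3/c
j(J(5))*(-267) = (3/(-3 + 5))*(-267) = (3/2)*(-267) = -801/2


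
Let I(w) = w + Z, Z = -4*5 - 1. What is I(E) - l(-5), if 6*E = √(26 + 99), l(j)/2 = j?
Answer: -11 + 5*√5/6 ≈ -9.1366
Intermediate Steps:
l(j) = 2*j
Z = -21 (Z = -20 - 1 = -21)
E = 5*√5/6 (E = √(26 + 99)/6 = √125/6 = (5*√5)/6 = 5*√5/6 ≈ 1.8634)
I(w) = -21 + w (I(w) = w - 21 = -21 + w)
I(E) - l(-5) = (-21 + 5*√5/6) - 2*(-5) = (-21 + 5*√5/6) - 1*(-10) = (-21 + 5*√5/6) + 10 = -11 + 5*√5/6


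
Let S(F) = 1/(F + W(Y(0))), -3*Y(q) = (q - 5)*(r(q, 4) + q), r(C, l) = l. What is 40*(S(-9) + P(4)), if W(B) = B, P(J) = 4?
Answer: 1000/7 ≈ 142.86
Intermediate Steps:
Y(q) = -(-5 + q)*(4 + q)/3 (Y(q) = -(q - 5)*(4 + q)/3 = -(-5 + q)*(4 + q)/3)
S(F) = 1/(20/3 + F) (S(F) = 1/(F + (20/3 - ⅓*0² + (⅓)*0)) = 1/(F + (20/3 - ⅓*0 + 0)) = 1/(F + (20/3 + 0 + 0)) = 1/(F + 20/3) = 1/(20/3 + F))
40*(S(-9) + P(4)) = 40*(3/(20 + 3*(-9)) + 4) = 40*(3/(20 - 27) + 4) = 40*(3/(-7) + 4) = 40*(3*(-⅐) + 4) = 40*(-3/7 + 4) = 40*(25/7) = 1000/7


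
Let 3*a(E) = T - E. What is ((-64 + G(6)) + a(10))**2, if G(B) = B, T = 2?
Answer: 33124/9 ≈ 3680.4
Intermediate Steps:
a(E) = 2/3 - E/3 (a(E) = (2 - E)/3 = 2/3 - E/3)
((-64 + G(6)) + a(10))**2 = ((-64 + 6) + (2/3 - 1/3*10))**2 = (-58 + (2/3 - 10/3))**2 = (-58 - 8/3)**2 = (-182/3)**2 = 33124/9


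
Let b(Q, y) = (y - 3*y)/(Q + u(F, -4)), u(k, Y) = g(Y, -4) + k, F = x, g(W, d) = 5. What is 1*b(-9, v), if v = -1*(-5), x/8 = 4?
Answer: -5/14 ≈ -0.35714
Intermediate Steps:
x = 32 (x = 8*4 = 32)
F = 32
u(k, Y) = 5 + k
v = 5
b(Q, y) = -2*y/(37 + Q) (b(Q, y) = (y - 3*y)/(Q + (5 + 32)) = (-2*y)/(Q + 37) = (-2*y)/(37 + Q) = -2*y/(37 + Q))
1*b(-9, v) = 1*(-2*5/(37 - 9)) = 1*(-2*5/28) = 1*(-2*5*1/28) = 1*(-5/14) = -5/14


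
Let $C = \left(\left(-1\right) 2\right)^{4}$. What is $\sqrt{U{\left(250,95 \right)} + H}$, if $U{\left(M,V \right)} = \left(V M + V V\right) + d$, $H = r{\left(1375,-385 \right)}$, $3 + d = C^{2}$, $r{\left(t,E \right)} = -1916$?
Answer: $2 \sqrt{7778} \approx 176.39$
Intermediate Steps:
$C = 16$ ($C = \left(-2\right)^{4} = 16$)
$d = 253$ ($d = -3 + 16^{2} = -3 + 256 = 253$)
$H = -1916$
$U{\left(M,V \right)} = 253 + V^{2} + M V$ ($U{\left(M,V \right)} = \left(V M + V V\right) + 253 = \left(M V + V^{2}\right) + 253 = \left(V^{2} + M V\right) + 253 = 253 + V^{2} + M V$)
$\sqrt{U{\left(250,95 \right)} + H} = \sqrt{\left(253 + 95^{2} + 250 \cdot 95\right) - 1916} = \sqrt{\left(253 + 9025 + 23750\right) - 1916} = \sqrt{33028 - 1916} = \sqrt{31112} = 2 \sqrt{7778}$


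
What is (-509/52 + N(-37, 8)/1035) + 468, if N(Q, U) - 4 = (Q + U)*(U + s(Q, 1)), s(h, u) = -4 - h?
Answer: 1639955/3588 ≈ 457.07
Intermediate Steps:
N(Q, U) = 4 + (Q + U)*(-4 + U - Q) (N(Q, U) = 4 + (Q + U)*(U + (-4 - Q)) = 4 + (Q + U)*(-4 + U - Q))
(-509/52 + N(-37, 8)/1035) + 468 = (-509/52 + (4 + 8**2 - 1*(-37)**2 - 4*(-37) - 4*8)/1035) + 468 = (-509*1/52 + (4 + 64 - 1*1369 + 148 - 32)*(1/1035)) + 468 = (-509/52 + (4 + 64 - 1369 + 148 - 32)*(1/1035)) + 468 = (-509/52 - 1185*1/1035) + 468 = (-509/52 - 79/69) + 468 = -39229/3588 + 468 = 1639955/3588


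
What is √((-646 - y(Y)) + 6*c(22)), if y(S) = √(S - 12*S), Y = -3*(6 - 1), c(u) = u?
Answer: √(-514 - √165) ≈ 22.953*I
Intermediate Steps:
Y = -15 (Y = -3*5 = -15)
y(S) = √11*√(-S) (y(S) = √(-11*S) = √11*√(-S))
√((-646 - y(Y)) + 6*c(22)) = √((-646 - √11*√(-1*(-15))) + 6*22) = √((-646 - √11*√15) + 132) = √((-646 - √165) + 132) = √(-514 - √165)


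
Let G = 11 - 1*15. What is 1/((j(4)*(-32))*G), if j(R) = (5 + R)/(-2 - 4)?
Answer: -1/192 ≈ -0.0052083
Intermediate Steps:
G = -4 (G = 11 - 15 = -4)
j(R) = -⅚ - R/6 (j(R) = (5 + R)/(-6) = (5 + R)*(-⅙) = -⅚ - R/6)
1/((j(4)*(-32))*G) = 1/(((-⅚ - ⅙*4)*(-32))*(-4)) = 1/(((-⅚ - ⅔)*(-32))*(-4)) = 1/(-3/2*(-32)*(-4)) = 1/(48*(-4)) = 1/(-192) = -1/192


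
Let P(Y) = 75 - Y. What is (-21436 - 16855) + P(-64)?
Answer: -38152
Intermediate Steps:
(-21436 - 16855) + P(-64) = (-21436 - 16855) + (75 - 1*(-64)) = -38291 + (75 + 64) = -38291 + 139 = -38152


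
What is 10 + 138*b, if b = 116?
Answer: 16018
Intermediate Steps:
10 + 138*b = 10 + 138*116 = 10 + 16008 = 16018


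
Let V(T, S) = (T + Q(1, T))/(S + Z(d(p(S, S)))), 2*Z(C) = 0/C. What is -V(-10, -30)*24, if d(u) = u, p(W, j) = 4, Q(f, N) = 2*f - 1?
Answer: -36/5 ≈ -7.2000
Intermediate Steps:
Q(f, N) = -1 + 2*f
Z(C) = 0 (Z(C) = (0/C)/2 = (½)*0 = 0)
V(T, S) = (1 + T)/S (V(T, S) = (T + (-1 + 2*1))/(S + 0) = (T + (-1 + 2))/S = (T + 1)/S = (1 + T)/S)
-V(-10, -30)*24 = -(1 - 10)/(-30)*24 = -(-1)*(-9)/30*24 = -1*3/10*24 = -3/10*24 = -36/5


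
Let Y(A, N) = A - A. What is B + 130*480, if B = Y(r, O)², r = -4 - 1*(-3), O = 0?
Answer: 62400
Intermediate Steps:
r = -1 (r = -4 + 3 = -1)
Y(A, N) = 0
B = 0 (B = 0² = 0)
B + 130*480 = 0 + 130*480 = 0 + 62400 = 62400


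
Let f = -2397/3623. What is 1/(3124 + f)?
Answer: 3623/11315855 ≈ 0.00032017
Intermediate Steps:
f = -2397/3623 (f = -2397*1/3623 = -2397/3623 ≈ -0.66161)
1/(3124 + f) = 1/(3124 - 2397/3623) = 1/(11315855/3623) = 3623/11315855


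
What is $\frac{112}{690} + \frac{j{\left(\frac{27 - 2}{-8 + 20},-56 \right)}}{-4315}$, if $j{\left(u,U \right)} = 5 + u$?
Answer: $\frac{191357}{1190940} \approx 0.16068$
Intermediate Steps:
$\frac{112}{690} + \frac{j{\left(\frac{27 - 2}{-8 + 20},-56 \right)}}{-4315} = \frac{112}{690} + \frac{5 + \frac{27 - 2}{-8 + 20}}{-4315} = 112 \cdot \frac{1}{690} + \left(5 + \frac{25}{12}\right) \left(- \frac{1}{4315}\right) = \frac{56}{345} + \left(5 + 25 \cdot \frac{1}{12}\right) \left(- \frac{1}{4315}\right) = \frac{56}{345} + \left(5 + \frac{25}{12}\right) \left(- \frac{1}{4315}\right) = \frac{56}{345} + \frac{85}{12} \left(- \frac{1}{4315}\right) = \frac{56}{345} - \frac{17}{10356} = \frac{191357}{1190940}$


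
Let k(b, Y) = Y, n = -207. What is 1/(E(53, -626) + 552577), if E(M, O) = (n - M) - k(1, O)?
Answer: 1/552943 ≈ 1.8085e-6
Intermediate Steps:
E(M, O) = -207 - M - O (E(M, O) = (-207 - M) - O = -207 - M - O)
1/(E(53, -626) + 552577) = 1/((-207 - 1*53 - 1*(-626)) + 552577) = 1/((-207 - 53 + 626) + 552577) = 1/(366 + 552577) = 1/552943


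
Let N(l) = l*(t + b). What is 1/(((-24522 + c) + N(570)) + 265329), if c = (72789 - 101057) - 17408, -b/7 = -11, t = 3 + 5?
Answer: 1/243581 ≈ 4.1054e-6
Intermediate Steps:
t = 8
b = 77 (b = -7*(-11) = 77)
c = -45676 (c = -28268 - 17408 = -45676)
N(l) = 85*l (N(l) = l*(8 + 77) = l*85 = 85*l)
1/(((-24522 + c) + N(570)) + 265329) = 1/(((-24522 - 45676) + 85*570) + 265329) = 1/((-70198 + 48450) + 265329) = 1/(-21748 + 265329) = 1/243581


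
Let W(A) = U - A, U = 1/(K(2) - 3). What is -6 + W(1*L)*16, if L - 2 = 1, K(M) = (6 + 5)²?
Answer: -3178/59 ≈ -53.864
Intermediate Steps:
K(M) = 121 (K(M) = 11² = 121)
L = 3 (L = 2 + 1 = 3)
U = 1/118 (U = 1/(121 - 3) = 1/118 ≈ 0.0084746)
W(A) = 1/118 - A
-6 + W(1*L)*16 = -6 + (1/118 - 3)*16 = -6 - 353/118*16 = -6 - 2824/59 = -3178/59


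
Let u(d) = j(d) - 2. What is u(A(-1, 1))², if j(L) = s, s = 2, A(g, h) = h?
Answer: 0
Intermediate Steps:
j(L) = 2
u(d) = 0 (u(d) = 2 - 2 = 0)
u(A(-1, 1))² = 0² = 0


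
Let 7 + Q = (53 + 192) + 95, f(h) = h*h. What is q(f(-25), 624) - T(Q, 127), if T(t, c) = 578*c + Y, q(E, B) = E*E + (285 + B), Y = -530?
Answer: 318658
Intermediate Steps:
f(h) = h**2
q(E, B) = 285 + B + E**2 (q(E, B) = E**2 + (285 + B) = 285 + B + E**2)
Q = 333 (Q = -7 + ((53 + 192) + 95) = -7 + (245 + 95) = -7 + 340 = 333)
T(t, c) = -530 + 578*c (T(t, c) = 578*c - 530 = -530 + 578*c)
q(f(-25), 624) - T(Q, 127) = (285 + 624 + ((-25)**2)**2) - (-530 + 578*127) = (285 + 624 + 625**2) - (-530 + 73406) = (285 + 624 + 390625) - 1*72876 = 391534 - 72876 = 318658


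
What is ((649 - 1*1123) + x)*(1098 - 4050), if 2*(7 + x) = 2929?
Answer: -2903292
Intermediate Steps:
x = 2915/2 (x = -7 + (½)*2929 = -7 + 2929/2 = 2915/2 ≈ 1457.5)
((649 - 1*1123) + x)*(1098 - 4050) = ((649 - 1*1123) + 2915/2)*(1098 - 4050) = ((649 - 1123) + 2915/2)*(-2952) = (-474 + 2915/2)*(-2952) = (1967/2)*(-2952) = -2903292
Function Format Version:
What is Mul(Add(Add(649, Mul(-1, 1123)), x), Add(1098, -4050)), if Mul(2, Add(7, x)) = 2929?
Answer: -2903292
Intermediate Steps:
x = Rational(2915, 2) (x = Add(-7, Mul(Rational(1, 2), 2929)) = Add(-7, Rational(2929, 2)) = Rational(2915, 2) ≈ 1457.5)
Mul(Add(Add(649, Mul(-1, 1123)), x), Add(1098, -4050)) = Mul(Add(Add(649, Mul(-1, 1123)), Rational(2915, 2)), Add(1098, -4050)) = Mul(Add(Add(649, -1123), Rational(2915, 2)), -2952) = Mul(Add(-474, Rational(2915, 2)), -2952) = Mul(Rational(1967, 2), -2952) = -2903292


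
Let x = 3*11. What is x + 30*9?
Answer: 303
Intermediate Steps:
x = 33
x + 30*9 = 33 + 30*9 = 33 + 270 = 303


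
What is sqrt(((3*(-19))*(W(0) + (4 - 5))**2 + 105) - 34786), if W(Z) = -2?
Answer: I*sqrt(35194) ≈ 187.6*I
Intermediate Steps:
sqrt(((3*(-19))*(W(0) + (4 - 5))**2 + 105) - 34786) = sqrt(((3*(-19))*(-2 + (4 - 5))**2 + 105) - 34786) = sqrt((-57*(-2 - 1)**2 + 105) - 34786) = sqrt((-57*(-3)**2 + 105) - 34786) = sqrt((-57*9 + 105) - 34786) = sqrt((-513 + 105) - 34786) = sqrt(-408 - 34786) = sqrt(-35194) = I*sqrt(35194)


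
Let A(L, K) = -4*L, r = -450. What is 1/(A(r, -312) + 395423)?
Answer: 1/397223 ≈ 2.5175e-6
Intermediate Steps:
1/(A(r, -312) + 395423) = 1/(-4*(-450) + 395423) = 1/(1800 + 395423) = 1/397223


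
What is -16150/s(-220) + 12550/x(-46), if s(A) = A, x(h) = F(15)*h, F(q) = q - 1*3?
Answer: 153845/3036 ≈ 50.674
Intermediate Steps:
F(q) = -3 + q (F(q) = q - 3 = -3 + q)
x(h) = 12*h (x(h) = (-3 + 15)*h = 12*h)
-16150/s(-220) + 12550/x(-46) = -16150/(-220) + 12550/((12*(-46))) = -16150*(-1/220) + 12550/(-552) = 1615/22 + 12550*(-1/552) = 1615/22 - 6275/276 = 153845/3036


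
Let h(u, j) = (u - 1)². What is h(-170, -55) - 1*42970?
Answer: -13729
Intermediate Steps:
h(u, j) = (-1 + u)²
h(-170, -55) - 1*42970 = (-1 - 170)² - 1*42970 = (-171)² - 42970 = 29241 - 42970 = -13729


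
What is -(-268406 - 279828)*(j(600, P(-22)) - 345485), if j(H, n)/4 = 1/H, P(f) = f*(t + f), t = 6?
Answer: -14205496487633/75 ≈ -1.8941e+11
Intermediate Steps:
P(f) = f*(6 + f)
j(H, n) = 4/H
-(-268406 - 279828)*(j(600, P(-22)) - 345485) = -(-268406 - 279828)*(4/600 - 345485) = -(-548234)*(4*(1/600) - 345485) = -(-548234)*(1/150 - 345485) = -(-548234)*(-51822749)/150 = -1*14205496487633/75 = -14205496487633/75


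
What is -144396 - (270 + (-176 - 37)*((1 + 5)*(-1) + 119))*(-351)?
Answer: -8497845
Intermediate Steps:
-144396 - (270 + (-176 - 37)*((1 + 5)*(-1) + 119))*(-351) = -144396 - (270 - 213*(6*(-1) + 119))*(-351) = -144396 - (270 - 213*(-6 + 119))*(-351) = -144396 - (270 - 213*113)*(-351) = -144396 - (270 - 24069)*(-351) = -144396 - (-23799)*(-351) = -144396 - 1*8353449 = -144396 - 8353449 = -8497845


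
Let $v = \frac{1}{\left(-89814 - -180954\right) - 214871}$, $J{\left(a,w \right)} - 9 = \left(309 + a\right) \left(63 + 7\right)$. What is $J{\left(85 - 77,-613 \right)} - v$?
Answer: $\frac{2746704470}{123731} \approx 22199.0$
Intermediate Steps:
$J{\left(a,w \right)} = 21639 + 70 a$ ($J{\left(a,w \right)} = 9 + \left(309 + a\right) \left(63 + 7\right) = 9 + \left(309 + a\right) 70 = 9 + \left(21630 + 70 a\right) = 21639 + 70 a$)
$v = - \frac{1}{123731}$ ($v = \frac{1}{\left(-89814 + 180954\right) - 214871} = \frac{1}{91140 - 214871} = \frac{1}{-123731} = - \frac{1}{123731} \approx -8.082 \cdot 10^{-6}$)
$J{\left(85 - 77,-613 \right)} - v = \left(21639 + 70 \left(85 - 77\right)\right) - - \frac{1}{123731} = \left(21639 + 70 \left(85 - 77\right)\right) + \frac{1}{123731} = \left(21639 + 70 \cdot 8\right) + \frac{1}{123731} = \left(21639 + 560\right) + \frac{1}{123731} = 22199 + \frac{1}{123731} = \frac{2746704470}{123731}$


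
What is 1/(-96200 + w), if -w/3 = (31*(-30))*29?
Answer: -1/15290 ≈ -6.5402e-5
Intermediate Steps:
w = 80910 (w = -3*31*(-30)*29 = -(-2790)*29 = -3*(-26970) = 80910)
1/(-96200 + w) = 1/(-96200 + 80910) = 1/(-15290) = -1/15290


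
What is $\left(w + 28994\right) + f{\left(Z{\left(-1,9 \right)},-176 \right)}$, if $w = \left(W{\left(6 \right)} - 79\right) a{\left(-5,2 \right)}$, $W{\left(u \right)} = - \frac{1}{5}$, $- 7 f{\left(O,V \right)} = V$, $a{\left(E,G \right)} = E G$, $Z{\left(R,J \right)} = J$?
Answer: $\frac{208678}{7} \approx 29811.0$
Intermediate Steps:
$f{\left(O,V \right)} = - \frac{V}{7}$
$W{\left(u \right)} = - \frac{1}{5}$ ($W{\left(u \right)} = \left(-1\right) \frac{1}{5} = - \frac{1}{5}$)
$w = 792$ ($w = \left(- \frac{1}{5} - 79\right) \left(\left(-5\right) 2\right) = \left(- \frac{396}{5}\right) \left(-10\right) = 792$)
$\left(w + 28994\right) + f{\left(Z{\left(-1,9 \right)},-176 \right)} = \left(792 + 28994\right) - - \frac{176}{7} = 29786 + \frac{176}{7} = \frac{208678}{7}$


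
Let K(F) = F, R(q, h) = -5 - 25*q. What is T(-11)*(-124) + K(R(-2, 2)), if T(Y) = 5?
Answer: -575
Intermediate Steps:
R(q, h) = -5 - 25*q
T(-11)*(-124) + K(R(-2, 2)) = 5*(-124) + (-5 - 25*(-2)) = -620 + (-5 + 50) = -620 + 45 = -575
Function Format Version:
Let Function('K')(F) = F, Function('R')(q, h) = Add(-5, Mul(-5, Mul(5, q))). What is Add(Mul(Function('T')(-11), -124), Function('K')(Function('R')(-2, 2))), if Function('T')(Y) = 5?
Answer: -575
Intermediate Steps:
Function('R')(q, h) = Add(-5, Mul(-25, q))
Add(Mul(Function('T')(-11), -124), Function('K')(Function('R')(-2, 2))) = Add(Mul(5, -124), Add(-5, Mul(-25, -2))) = Add(-620, Add(-5, 50)) = Add(-620, 45) = -575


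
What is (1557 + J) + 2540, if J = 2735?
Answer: 6832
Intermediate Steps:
(1557 + J) + 2540 = (1557 + 2735) + 2540 = 4292 + 2540 = 6832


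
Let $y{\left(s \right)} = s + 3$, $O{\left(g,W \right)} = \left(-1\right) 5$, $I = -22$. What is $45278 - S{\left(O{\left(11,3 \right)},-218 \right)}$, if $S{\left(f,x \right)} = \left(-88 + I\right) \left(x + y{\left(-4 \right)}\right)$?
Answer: $21188$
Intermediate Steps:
$O{\left(g,W \right)} = -5$
$y{\left(s \right)} = 3 + s$
$S{\left(f,x \right)} = 110 - 110 x$ ($S{\left(f,x \right)} = \left(-88 - 22\right) \left(x + \left(3 - 4\right)\right) = - 110 \left(x - 1\right) = - 110 \left(-1 + x\right) = 110 - 110 x$)
$45278 - S{\left(O{\left(11,3 \right)},-218 \right)} = 45278 - \left(110 - -23980\right) = 45278 - \left(110 + 23980\right) = 45278 - 24090 = 21188$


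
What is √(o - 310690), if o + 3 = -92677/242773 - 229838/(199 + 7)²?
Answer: 5*I*√31083847887160311142/50011238 ≈ 557.4*I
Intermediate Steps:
o = -45319123515/5151157514 (o = -3 + (-92677/242773 - 229838/(199 + 7)²) = -3 + (-92677*1/242773 - 229838/(206²)) = -3 + (-92677/242773 - 229838/42436) = -3 + (-92677/242773 - 229838*1/42436) = -3 + (-92677/242773 - 114919/21218) = -3 - 29865650973/5151157514 = -45319123515/5151157514 ≈ -8.7979)
√(o - 310690) = √(-45319123515/5151157514 - 310690) = √(-1600458447148175/5151157514) = 5*I*√31083847887160311142/50011238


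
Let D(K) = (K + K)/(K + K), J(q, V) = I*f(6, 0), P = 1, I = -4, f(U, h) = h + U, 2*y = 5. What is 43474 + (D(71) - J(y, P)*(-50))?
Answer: 42275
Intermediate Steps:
y = 5/2 (y = (1/2)*5 = 5/2 ≈ 2.5000)
f(U, h) = U + h
J(q, V) = -24 (J(q, V) = -4*(6 + 0) = -4*6 = -24)
D(K) = 1 (D(K) = (2*K)/((2*K)) = (2*K)*(1/(2*K)) = 1)
43474 + (D(71) - J(y, P)*(-50)) = 43474 + (1 - (-24)*(-50)) = 43474 + (1 - 1*1200) = 43474 + (1 - 1200) = 43474 - 1199 = 42275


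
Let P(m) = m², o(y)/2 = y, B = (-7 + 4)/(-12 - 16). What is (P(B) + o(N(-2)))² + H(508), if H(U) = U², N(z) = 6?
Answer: 158709265873/614656 ≈ 2.5821e+5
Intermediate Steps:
B = 3/28 (B = -3/(-28) = -3*(-1/28) = 3/28 ≈ 0.10714)
o(y) = 2*y
(P(B) + o(N(-2)))² + H(508) = ((3/28)² + 2*6)² + 508² = (9/784 + 12)² + 258064 = (9417/784)² + 258064 = 88679889/614656 + 258064 = 158709265873/614656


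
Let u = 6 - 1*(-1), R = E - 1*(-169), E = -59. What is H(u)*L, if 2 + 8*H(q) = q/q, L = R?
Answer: -55/4 ≈ -13.750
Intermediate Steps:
R = 110 (R = -59 - 1*(-169) = -59 + 169 = 110)
L = 110
u = 7 (u = 6 + 1 = 7)
H(q) = -1/8 (H(q) = -1/4 + (q/q)/8 = -1/4 + (1/8)*1 = -1/4 + 1/8 = -1/8)
H(u)*L = -1/8*110 = -55/4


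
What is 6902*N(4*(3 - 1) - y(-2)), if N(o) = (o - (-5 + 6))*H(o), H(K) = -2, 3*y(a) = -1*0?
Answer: -96628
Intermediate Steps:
y(a) = 0 (y(a) = (-1*0)/3 = (⅓)*0 = 0)
N(o) = 2 - 2*o (N(o) = (o - (-5 + 6))*(-2) = (o - 1*1)*(-2) = (o - 1)*(-2) = (-1 + o)*(-2) = 2 - 2*o)
6902*N(4*(3 - 1) - y(-2)) = 6902*(2 - 2*(4*(3 - 1) - 1*0)) = 6902*(2 - 2*(4*2 + 0)) = 6902*(2 - 2*(8 + 0)) = 6902*(2 - 2*8) = 6902*(2 - 16) = 6902*(-14) = -96628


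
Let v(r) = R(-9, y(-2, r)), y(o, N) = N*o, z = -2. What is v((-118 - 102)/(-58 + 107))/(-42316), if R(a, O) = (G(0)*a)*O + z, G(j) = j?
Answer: 1/21158 ≈ 4.7263e-5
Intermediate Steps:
R(a, O) = -2 (R(a, O) = (0*a)*O - 2 = 0*O - 2 = 0 - 2 = -2)
v(r) = -2
v((-118 - 102)/(-58 + 107))/(-42316) = -2/(-42316) = -2*(-1/42316) = 1/21158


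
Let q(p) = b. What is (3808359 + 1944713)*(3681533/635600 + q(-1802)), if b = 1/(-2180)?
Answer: 144278170567739/4330025 ≈ 3.3320e+7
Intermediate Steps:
b = -1/2180 ≈ -0.00045872
q(p) = -1/2180
(3808359 + 1944713)*(3681533/635600 + q(-1802)) = (3808359 + 1944713)*(3681533/635600 - 1/2180) = 5753072*(3681533*(1/635600) - 1/2180) = 5753072*(3681533/635600 - 1/2180) = 5753072*(401255317/69280400) = 144278170567739/4330025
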